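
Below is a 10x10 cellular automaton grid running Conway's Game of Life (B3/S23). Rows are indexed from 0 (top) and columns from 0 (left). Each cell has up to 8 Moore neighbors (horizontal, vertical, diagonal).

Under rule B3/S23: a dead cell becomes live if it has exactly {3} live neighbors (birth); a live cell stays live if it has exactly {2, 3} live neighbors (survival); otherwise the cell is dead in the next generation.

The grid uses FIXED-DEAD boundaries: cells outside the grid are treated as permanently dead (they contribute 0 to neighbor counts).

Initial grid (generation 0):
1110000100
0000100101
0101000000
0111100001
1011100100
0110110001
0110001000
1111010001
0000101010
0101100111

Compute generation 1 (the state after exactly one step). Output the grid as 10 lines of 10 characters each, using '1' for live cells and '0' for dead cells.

Answer: 0100000010
1001000010
0100000010
1000000000
1000000010
1000111000
0000001000
1001111100
1000001000
0001110111

Derivation:
Simulating step by step:
Generation 0 (given above): 42 live cells
Generation 1: 29 live cells
(generation 1 grid is the final answer)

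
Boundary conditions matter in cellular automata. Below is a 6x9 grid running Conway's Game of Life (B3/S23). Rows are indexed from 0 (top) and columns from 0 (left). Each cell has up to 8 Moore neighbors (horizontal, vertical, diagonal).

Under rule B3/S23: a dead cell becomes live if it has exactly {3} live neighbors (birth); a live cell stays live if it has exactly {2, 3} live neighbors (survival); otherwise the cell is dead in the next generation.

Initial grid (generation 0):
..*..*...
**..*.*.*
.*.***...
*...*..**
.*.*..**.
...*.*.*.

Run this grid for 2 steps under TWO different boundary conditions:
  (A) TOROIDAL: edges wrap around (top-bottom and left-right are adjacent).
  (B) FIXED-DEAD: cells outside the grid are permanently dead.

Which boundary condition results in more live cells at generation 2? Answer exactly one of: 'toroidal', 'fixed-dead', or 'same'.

Under TOROIDAL boundary, generation 2:
...*.*.*.
....***..
......*..
....*.***
*.**...*.
.....*.*.
Population = 17

Under FIXED-DEAD boundary, generation 2:
**.......
*....***.
......*.*
*...*.***
..***.***
..*.*....
Population = 21

Comparison: toroidal=17, fixed-dead=21 -> fixed-dead

Answer: fixed-dead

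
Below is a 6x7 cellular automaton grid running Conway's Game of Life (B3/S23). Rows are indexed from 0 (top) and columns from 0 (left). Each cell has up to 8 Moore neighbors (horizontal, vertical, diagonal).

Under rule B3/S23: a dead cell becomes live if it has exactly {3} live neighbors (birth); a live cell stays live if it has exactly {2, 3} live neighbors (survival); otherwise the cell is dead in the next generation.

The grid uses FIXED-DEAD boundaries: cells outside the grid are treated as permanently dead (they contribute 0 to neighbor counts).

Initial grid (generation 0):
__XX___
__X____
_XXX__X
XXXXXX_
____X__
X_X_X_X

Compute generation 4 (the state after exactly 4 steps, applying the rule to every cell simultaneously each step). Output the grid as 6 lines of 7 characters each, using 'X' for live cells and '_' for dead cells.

Simulating step by step:
Generation 0 (given above): 18 live cells
Generation 1: 9 live cells
__XX___
_______
X____X_
X____X_
X______
___X_X_
Generation 2: 3 live cells
_______
_______
_______
XX_____
____X__
_______
Generation 3: 0 live cells
_______
_______
_______
_______
_______
_______
Generation 4: 0 live cells
(generation 4 grid is the final answer)

Answer: _______
_______
_______
_______
_______
_______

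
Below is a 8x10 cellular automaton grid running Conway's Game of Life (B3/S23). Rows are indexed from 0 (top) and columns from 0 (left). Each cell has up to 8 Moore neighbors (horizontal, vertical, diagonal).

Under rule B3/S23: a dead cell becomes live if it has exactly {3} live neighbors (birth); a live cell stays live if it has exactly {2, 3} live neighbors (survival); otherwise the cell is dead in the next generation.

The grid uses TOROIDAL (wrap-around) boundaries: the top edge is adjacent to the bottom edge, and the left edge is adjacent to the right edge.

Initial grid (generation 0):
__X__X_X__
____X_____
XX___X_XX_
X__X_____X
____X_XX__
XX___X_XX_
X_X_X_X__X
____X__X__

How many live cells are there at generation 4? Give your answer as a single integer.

Answer: 18

Derivation:
Simulating step by step:
Generation 0 (given above): 27 live cells
Generation 1: 37 live cells
___XXXX___
_X__XX_XX_
XX__X___X_
XX__XX___X
_X__XXXX__
XX_XX___X_
X__XX_X__X
_X__X__XX_
Generation 2: 28 live cells
__XX______
XXX____XXX
__XX__XXX_
__XX___XXX
______XXX_
_X______X_
__________
X_X____XXX
Generation 3: 19 live cells
___X______
X_____X__X
______X___
__XX_____X
__X___X___
________X_
XX_____X__
_XXX____XX
Generation 4: 18 live cells
_X_X____X_
__________
X________X
__XX______
__XX______
_X_____X__
XX_____X__
_X_X____XX
Population at generation 4: 18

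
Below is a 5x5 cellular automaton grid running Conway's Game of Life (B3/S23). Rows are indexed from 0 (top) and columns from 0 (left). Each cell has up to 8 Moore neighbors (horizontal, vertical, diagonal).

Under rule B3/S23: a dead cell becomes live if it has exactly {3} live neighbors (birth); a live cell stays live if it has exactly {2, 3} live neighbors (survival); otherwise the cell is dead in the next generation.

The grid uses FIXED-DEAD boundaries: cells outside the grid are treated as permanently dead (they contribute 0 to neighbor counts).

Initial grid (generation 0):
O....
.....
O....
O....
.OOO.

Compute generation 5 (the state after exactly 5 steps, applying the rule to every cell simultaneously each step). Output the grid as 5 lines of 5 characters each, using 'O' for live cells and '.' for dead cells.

Answer: .....
.....
.....
.OO..
.OO..

Derivation:
Simulating step by step:
Generation 0 (given above): 6 live cells
Generation 1: 4 live cells
.....
.....
.....
O.O..
.OO..
Generation 2: 3 live cells
.....
.....
.....
..O..
.OO..
Generation 3: 4 live cells
.....
.....
.....
.OO..
.OO..
Generation 4: 4 live cells
.....
.....
.....
.OO..
.OO..
Generation 5: 4 live cells
(generation 5 grid is the final answer)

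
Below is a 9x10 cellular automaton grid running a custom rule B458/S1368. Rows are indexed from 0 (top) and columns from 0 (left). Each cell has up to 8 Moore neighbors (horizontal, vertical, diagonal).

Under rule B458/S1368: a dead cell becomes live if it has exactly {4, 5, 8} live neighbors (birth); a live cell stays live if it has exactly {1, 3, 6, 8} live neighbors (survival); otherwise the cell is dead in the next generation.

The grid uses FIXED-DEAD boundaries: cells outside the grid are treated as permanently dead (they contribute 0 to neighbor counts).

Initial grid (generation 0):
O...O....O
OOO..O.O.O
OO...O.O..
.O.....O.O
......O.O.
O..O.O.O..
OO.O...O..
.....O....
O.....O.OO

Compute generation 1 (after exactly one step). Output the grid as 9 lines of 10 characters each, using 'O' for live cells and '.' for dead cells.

Simulating step by step:
Generation 0 (given above): 31 live cells
Generation 1: 30 live cells
(generation 1 grid is the final answer)

Answer: .O..O....O
......OOOO
..O..OO.O.
......OOOO
......OOO.
...O.OOO..
...OO.OO..
.....O....
......O.OO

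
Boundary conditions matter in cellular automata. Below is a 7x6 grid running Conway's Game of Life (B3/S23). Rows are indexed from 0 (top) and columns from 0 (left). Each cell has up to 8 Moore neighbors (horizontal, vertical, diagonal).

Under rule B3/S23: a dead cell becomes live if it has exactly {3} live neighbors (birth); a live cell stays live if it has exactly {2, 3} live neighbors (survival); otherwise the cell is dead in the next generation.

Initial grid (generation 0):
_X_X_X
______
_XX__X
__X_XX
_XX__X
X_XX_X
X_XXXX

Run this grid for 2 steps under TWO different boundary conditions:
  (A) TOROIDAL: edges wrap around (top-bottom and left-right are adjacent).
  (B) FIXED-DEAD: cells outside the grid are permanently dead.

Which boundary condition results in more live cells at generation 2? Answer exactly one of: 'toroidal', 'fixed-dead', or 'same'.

Answer: fixed-dead

Derivation:
Under TOROIDAL boundary, generation 2:
X_X_X_
______
_XX___
_XX___
______
______
______
Population = 7

Under FIXED-DEAD boundary, generation 2:
______
_X__XX
_XX___
__X___
_____X
____XX
______
Population = 9

Comparison: toroidal=7, fixed-dead=9 -> fixed-dead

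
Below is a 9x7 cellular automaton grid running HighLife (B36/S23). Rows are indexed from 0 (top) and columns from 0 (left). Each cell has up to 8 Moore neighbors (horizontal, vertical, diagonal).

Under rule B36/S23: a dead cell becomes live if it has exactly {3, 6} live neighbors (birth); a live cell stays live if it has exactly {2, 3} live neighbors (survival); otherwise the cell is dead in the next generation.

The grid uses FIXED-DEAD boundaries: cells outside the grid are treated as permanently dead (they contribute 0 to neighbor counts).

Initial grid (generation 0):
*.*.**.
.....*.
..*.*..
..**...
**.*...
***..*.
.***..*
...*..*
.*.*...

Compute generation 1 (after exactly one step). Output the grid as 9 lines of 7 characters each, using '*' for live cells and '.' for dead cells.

Answer: ....**.
.*...*.
..*.*..
....*..
*.***..
....*..
*..****
.****..
..*....

Derivation:
Simulating step by step:
Generation 0 (given above): 24 live cells
Generation 1: 22 live cells
(generation 1 grid is the final answer)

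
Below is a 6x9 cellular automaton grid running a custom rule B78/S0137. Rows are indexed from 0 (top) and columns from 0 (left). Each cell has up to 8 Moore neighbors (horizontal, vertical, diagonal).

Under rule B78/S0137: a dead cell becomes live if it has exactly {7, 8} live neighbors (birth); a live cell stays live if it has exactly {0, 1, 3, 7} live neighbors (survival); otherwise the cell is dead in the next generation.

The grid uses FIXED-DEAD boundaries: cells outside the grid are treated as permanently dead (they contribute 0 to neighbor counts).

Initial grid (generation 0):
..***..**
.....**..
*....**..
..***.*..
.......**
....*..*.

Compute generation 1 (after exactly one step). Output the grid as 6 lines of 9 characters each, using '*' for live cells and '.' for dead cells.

Simulating step by step:
Generation 0 (given above): 18 live cells
Generation 1: 7 live cells
(generation 1 grid is the final answer)

Answer: ..*.....*
.........
*........
..*...*..
.......*.
....*....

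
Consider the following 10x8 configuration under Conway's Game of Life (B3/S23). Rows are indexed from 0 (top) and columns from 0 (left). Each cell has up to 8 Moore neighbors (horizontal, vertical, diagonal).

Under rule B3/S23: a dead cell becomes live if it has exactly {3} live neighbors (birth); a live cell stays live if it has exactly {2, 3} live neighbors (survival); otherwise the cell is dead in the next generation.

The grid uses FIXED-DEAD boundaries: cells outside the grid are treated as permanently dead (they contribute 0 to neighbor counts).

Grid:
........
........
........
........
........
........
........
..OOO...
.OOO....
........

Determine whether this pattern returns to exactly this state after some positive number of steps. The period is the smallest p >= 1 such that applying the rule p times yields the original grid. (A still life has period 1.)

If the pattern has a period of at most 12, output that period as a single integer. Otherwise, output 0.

Simulating and comparing each generation to the original:
Gen 0 (original, given above): 6 live cells
Gen 1: 6 live cells, differs from original
Gen 2: 6 live cells, MATCHES original -> period = 2

Answer: 2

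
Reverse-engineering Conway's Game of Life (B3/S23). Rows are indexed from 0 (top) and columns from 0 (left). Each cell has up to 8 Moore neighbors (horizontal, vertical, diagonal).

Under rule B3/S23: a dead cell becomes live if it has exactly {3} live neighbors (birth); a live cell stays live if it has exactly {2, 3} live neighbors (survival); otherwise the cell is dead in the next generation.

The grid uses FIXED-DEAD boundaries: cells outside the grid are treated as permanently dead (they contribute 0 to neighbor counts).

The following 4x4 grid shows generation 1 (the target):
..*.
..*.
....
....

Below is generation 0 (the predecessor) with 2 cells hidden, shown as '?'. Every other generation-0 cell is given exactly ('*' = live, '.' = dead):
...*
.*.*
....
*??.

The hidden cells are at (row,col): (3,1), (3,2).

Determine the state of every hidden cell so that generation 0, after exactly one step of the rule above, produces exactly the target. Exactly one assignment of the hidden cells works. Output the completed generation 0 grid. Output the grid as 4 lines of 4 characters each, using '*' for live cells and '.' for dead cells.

Answer: ...*
.*.*
....
*...

Derivation:
Hidden generation-0 cells (in order): (3,1), (3,2).
A hidden cell only influences target cells in its own 3x3 neighborhood. Try each of the 2^2 = 4 assignments, step the completed generation 0 forward once under B3/S23, and compare with the target:
  (3,1)=. (3,2)=. -> step reproduces the target at every cell -> ACCEPT
  (3,1)=. (3,2)=* -> step gives (2,1)='*' but target has '.' -> reject
  (3,1)=* (3,2)=. -> step gives (2,0)='*' but target has '.' -> reject
  (3,1)=* (3,2)=* -> step gives (2,0)='*' but target has '.' -> reject
Unique solution: (3,1)=dead, (3,2)=dead.
Check: live-neighbor counts of every cell in the completed generation 0:
1131
1031
2221
0100
Applying B3/S23 to generation 0 with these counts gives:
..*.
..*.
....
....
which matches the target exactly.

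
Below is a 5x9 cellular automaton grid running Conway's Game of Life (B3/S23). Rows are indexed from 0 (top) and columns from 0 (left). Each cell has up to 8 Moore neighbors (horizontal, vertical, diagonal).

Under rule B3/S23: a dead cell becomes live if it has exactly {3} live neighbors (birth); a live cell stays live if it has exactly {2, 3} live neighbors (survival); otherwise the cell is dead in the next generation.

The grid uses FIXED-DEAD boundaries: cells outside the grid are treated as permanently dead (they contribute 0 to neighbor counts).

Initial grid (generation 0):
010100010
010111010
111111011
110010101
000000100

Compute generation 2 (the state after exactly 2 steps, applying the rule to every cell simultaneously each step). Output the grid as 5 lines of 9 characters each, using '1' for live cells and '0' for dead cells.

Answer: 000000100
000000110
000001101
000001101
000001110

Derivation:
Simulating step by step:
Generation 0 (given above): 22 live cells
Generation 1: 11 live cells
000100100
000001010
000000001
100010101
000001010
Generation 2: 12 live cells
(generation 2 grid is the final answer)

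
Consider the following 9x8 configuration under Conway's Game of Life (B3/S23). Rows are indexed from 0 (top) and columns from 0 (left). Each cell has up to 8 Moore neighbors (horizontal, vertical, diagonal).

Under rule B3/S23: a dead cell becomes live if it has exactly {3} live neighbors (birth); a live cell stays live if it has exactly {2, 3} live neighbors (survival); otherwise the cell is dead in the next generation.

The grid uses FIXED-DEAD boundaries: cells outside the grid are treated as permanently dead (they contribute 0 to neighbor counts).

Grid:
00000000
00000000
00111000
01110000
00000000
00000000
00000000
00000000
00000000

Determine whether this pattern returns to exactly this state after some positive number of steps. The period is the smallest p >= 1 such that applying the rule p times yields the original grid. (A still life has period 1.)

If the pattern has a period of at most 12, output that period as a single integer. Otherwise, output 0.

Simulating and comparing each generation to the original:
Gen 0 (original, given above): 6 live cells
Gen 1: 6 live cells, differs from original
Gen 2: 6 live cells, MATCHES original -> period = 2

Answer: 2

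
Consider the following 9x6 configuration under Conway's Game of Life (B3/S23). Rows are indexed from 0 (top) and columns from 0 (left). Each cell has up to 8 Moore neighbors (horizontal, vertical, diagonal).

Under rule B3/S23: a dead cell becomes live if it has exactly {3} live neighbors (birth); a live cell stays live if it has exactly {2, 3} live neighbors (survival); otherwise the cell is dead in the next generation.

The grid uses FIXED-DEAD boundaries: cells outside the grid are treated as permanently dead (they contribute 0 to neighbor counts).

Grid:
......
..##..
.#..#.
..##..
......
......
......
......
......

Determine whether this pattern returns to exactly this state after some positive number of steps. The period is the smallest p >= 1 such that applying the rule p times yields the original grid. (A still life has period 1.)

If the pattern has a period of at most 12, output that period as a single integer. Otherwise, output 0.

Answer: 1

Derivation:
Simulating and comparing each generation to the original:
Gen 0 (original, given above): 6 live cells
Gen 1: 6 live cells, MATCHES original -> period = 1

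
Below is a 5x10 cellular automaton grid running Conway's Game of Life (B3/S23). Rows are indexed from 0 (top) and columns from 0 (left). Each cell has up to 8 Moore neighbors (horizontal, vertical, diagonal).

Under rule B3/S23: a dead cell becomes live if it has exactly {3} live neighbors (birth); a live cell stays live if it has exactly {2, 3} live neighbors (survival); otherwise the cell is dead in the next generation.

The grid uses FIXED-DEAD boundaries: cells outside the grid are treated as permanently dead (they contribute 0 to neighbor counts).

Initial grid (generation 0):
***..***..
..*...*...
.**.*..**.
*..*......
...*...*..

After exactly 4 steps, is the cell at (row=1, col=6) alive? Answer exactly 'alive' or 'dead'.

Answer: alive

Derivation:
Simulating step by step:
Generation 0 (given above): 17 live cells
Generation 1: 15 live cells
.**..***..
*.......*.
.**....*..
.*.**..**.
..........
Generation 2: 14 live cells
.*....**..
*.......*.
****...*..
.*.*...**.
..........
Generation 3: 12 live cells
.......*..
*.....*.*.
*..*...*..
**.*...**.
..........
Generation 4: 11 live cells
.......*..
......*.*.
*.*...*...
***....**.
..........

Cell (1,6) at generation 4: 1 -> alive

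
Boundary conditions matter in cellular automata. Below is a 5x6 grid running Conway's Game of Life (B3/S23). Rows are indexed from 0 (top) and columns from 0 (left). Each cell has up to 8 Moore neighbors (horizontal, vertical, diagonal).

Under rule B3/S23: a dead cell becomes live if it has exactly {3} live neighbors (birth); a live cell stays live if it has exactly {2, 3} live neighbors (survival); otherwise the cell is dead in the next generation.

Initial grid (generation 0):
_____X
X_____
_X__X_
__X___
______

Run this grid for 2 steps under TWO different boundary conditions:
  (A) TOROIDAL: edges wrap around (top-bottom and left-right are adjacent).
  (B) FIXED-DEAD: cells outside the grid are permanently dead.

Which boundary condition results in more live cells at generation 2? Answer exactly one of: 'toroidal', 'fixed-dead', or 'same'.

Answer: toroidal

Derivation:
Under TOROIDAL boundary, generation 2:
______
X_____
X_____
______
______
Population = 2

Under FIXED-DEAD boundary, generation 2:
______
______
______
______
______
Population = 0

Comparison: toroidal=2, fixed-dead=0 -> toroidal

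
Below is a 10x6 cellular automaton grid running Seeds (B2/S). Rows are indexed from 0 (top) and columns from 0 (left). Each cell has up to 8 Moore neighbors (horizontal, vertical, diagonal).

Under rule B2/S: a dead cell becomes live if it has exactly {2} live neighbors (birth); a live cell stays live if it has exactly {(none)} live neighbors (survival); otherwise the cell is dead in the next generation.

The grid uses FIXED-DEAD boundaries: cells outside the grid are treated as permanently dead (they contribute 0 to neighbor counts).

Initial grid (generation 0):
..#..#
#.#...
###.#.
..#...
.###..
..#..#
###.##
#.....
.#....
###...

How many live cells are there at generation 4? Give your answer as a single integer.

Answer: 9

Derivation:
Simulating step by step:
Generation 0 (given above): 24 live cells
Generation 1: 8 live cells
...#..
....##
......
....#.
....#.
......
......
...###
......
......
Generation 2: 11 live cells
.....#
...#..
...#..
...#.#
...#.#
......
...#.#
......
...#.#
......
Generation 3: 12 live cells
....#.
..#...
......
......
..#...
..##.#
....#.
..##.#
....#.
....#.
Generation 4: 9 live cells
...#..
...#..
......
......
.#..#.
.#....
.#....
......
..#...
...#.#
Population at generation 4: 9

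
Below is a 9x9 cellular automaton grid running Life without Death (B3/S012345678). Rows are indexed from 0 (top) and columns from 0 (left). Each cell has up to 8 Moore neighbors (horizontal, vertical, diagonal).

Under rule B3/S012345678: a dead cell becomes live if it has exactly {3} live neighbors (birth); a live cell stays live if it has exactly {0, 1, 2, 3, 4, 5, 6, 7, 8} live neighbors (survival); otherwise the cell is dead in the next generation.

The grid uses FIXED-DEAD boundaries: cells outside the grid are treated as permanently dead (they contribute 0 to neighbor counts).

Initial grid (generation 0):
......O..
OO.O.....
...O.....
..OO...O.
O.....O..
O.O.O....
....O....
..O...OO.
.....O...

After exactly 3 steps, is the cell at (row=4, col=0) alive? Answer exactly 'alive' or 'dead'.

Answer: alive

Derivation:
Simulating step by step:
Generation 0 (given above): 18 live cells
Generation 1: 29 live cells
......O..
OOOO.....
.O.OO....
..OO...O.
O.O...O..
OOOOOO...
.O..OO...
..O..OOO.
.....OO..
Generation 2: 38 live cells
.OO...O..
OOOOO....
OO.OO....
..OOO..O.
O.O..OO..
OOOOOOO..
OO..OO...
..O..OOO.
.....OOO.
Generation 3: 46 live cells
OOO...O..
OOOOOO...
OO.OOO...
O.OOO.OO.
O.O..OOO.
OOOOOOO..
OO..OO.O.
.OO..OOO.
.....OOO.

Cell (4,0) at generation 3: 1 -> alive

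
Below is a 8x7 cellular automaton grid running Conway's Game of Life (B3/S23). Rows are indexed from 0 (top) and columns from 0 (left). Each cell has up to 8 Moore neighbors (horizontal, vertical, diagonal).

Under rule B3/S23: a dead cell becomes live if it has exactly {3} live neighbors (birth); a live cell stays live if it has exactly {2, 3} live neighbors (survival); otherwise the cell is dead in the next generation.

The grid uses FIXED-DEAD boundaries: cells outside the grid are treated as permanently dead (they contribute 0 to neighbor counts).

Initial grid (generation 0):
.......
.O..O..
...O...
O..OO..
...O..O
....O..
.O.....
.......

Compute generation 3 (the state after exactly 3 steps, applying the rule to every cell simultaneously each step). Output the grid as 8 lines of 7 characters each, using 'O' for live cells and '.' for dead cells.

Answer: .......
.......
.......
..O....
.......
.......
.......
.......

Derivation:
Simulating step by step:
Generation 0 (given above): 10 live cells
Generation 1: 7 live cells
.......
.......
..OO...
..OOO..
...O.O.
.......
.......
.......
Generation 2: 4 live cells
.......
.......
..O.O..
.......
..OO...
.......
.......
.......
Generation 3: 1 live cells
(generation 3 grid is the final answer)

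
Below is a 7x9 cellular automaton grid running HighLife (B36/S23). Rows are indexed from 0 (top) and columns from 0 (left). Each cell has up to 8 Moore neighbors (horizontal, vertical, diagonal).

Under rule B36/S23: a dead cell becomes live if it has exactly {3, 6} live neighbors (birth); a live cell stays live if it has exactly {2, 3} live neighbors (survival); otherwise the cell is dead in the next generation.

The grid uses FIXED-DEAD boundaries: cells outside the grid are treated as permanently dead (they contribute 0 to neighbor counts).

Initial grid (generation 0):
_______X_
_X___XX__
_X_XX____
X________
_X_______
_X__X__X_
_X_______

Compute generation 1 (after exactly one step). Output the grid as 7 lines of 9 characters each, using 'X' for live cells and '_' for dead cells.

Answer: ______X__
__X_XXX__
XXX_XX___
XXX______
XX_______
XXX______
_________

Derivation:
Simulating step by step:
Generation 0 (given above): 13 live cells
Generation 1: 18 live cells
(generation 1 grid is the final answer)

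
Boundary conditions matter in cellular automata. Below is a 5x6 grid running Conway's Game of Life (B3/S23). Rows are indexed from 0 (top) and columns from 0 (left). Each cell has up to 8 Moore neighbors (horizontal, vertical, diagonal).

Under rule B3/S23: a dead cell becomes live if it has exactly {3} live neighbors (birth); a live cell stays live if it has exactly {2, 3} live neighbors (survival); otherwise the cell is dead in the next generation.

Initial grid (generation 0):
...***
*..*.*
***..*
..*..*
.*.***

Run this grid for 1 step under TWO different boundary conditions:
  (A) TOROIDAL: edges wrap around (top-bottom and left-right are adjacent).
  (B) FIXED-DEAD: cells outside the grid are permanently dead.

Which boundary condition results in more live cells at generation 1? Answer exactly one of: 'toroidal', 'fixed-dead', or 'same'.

Under TOROIDAL boundary, generation 1:
......
...*..
..**..
......
......
Population = 3

Under FIXED-DEAD boundary, generation 1:
...*.*
*..*.*
*.**.*
*....*
..****
Population = 15

Comparison: toroidal=3, fixed-dead=15 -> fixed-dead

Answer: fixed-dead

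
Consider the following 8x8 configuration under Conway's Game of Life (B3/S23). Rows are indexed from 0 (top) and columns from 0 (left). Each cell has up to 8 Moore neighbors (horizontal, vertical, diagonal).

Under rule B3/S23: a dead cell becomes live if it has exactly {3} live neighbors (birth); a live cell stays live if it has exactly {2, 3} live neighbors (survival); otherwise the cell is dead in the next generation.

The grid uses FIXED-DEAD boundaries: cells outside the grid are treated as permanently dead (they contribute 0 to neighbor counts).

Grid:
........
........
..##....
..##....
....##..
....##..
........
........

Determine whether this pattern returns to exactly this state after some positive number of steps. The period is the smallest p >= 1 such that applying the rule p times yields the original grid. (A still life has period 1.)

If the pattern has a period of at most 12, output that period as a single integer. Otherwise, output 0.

Simulating and comparing each generation to the original:
Gen 0 (original, given above): 8 live cells
Gen 1: 6 live cells, differs from original
Gen 2: 8 live cells, MATCHES original -> period = 2

Answer: 2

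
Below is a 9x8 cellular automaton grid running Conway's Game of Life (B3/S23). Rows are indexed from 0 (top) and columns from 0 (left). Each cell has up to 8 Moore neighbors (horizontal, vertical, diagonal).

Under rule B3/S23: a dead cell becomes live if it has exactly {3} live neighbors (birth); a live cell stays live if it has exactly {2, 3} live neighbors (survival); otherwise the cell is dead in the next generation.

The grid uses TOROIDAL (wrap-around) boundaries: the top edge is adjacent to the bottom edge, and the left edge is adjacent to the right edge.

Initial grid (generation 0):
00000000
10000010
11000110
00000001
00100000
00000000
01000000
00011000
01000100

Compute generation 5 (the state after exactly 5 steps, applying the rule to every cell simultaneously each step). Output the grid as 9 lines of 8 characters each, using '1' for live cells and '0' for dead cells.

Simulating step by step:
Generation 0 (given above): 13 live cells
Generation 1: 15 live cells
00000000
11000110
11000110
11000011
00000000
00000000
00000000
00101000
00001000
Generation 2: 13 live cells
00000100
11000110
00100000
01000110
10000001
00000000
00000000
00010000
00010000
Generation 3: 17 live cells
00001110
01000110
10100001
11000011
10000011
00000000
00000000
00000000
00001000
Generation 4: 11 live cells
00001010
11001000
00100100
00000000
01000010
00000001
00000000
00000000
00001000
Generation 5: 7 live cells
(generation 5 grid is the final answer)

Answer: 00011000
01011000
01000000
00000000
00000000
00000000
00000000
00000000
00000100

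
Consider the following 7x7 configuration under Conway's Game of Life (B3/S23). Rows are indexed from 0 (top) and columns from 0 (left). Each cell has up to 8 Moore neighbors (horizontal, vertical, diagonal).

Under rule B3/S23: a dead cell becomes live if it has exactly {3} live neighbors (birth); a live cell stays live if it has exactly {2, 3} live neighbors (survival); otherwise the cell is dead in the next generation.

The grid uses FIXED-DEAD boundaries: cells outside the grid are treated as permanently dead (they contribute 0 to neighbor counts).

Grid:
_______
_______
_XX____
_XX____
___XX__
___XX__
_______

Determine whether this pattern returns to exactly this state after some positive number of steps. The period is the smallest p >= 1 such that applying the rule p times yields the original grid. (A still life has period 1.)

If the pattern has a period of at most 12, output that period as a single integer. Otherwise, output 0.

Simulating and comparing each generation to the original:
Gen 0 (original, given above): 8 live cells
Gen 1: 6 live cells, differs from original
Gen 2: 8 live cells, MATCHES original -> period = 2

Answer: 2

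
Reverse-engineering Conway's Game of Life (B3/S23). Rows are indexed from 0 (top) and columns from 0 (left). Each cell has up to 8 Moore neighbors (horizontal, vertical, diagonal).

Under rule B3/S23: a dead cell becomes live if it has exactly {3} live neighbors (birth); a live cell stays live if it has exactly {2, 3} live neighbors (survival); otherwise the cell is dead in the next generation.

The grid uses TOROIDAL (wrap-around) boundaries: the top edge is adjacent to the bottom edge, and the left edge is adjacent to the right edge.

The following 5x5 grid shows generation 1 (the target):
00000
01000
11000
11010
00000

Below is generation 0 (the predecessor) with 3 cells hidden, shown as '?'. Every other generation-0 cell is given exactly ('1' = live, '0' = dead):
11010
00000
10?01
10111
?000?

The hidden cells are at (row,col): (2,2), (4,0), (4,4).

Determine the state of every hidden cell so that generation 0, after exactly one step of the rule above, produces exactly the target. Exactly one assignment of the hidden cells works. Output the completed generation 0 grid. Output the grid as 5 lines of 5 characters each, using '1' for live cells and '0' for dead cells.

Hidden generation-0 cells (in order): (2,2), (4,0), (4,4).
A hidden cell only influences target cells in its own 3x3 neighborhood. Try each of the 2^3 = 8 assignments, step the completed generation 0 forward once under B3/S23, and compare with the target:
  (2,2)=0 (4,0)=0 (4,4)=0 -> step reproduces the target at every cell -> ACCEPT
  (2,2)=0 (4,0)=0 (4,4)=1 -> step gives (0,0)='1' but target has '0' -> reject
  (2,2)=0 (4,0)=1 (4,4)=0 -> step gives (0,0)='1' but target has '0' -> reject
  (2,2)=0 (4,0)=1 (4,4)=1 -> step gives (0,0)='1' but target has '0' -> reject
  (2,2)=1 (4,0)=0 (4,4)=0 -> step gives (1,1)='0' but target has '1' -> reject
  (2,2)=1 (4,0)=0 (4,4)=1 -> step gives (0,0)='1' but target has '0' -> reject
  (2,2)=1 (4,0)=1 (4,4)=0 -> step gives (0,0)='1' but target has '0' -> reject
  (2,2)=1 (4,0)=1 (4,4)=1 -> step gives (0,0)='1' but target has '0' -> reject
Unique solution: (2,2)=dead, (4,0)=dead, (4,4)=dead.
Check: live-neighbor counts of every cell in the completed generation 0:
11202
43224
33244
33134
44445
Applying B3/S23 to generation 0 with these counts gives:
00000
01000
11000
11010
00000
which matches the target exactly.

Answer: 11010
00000
10001
10111
00000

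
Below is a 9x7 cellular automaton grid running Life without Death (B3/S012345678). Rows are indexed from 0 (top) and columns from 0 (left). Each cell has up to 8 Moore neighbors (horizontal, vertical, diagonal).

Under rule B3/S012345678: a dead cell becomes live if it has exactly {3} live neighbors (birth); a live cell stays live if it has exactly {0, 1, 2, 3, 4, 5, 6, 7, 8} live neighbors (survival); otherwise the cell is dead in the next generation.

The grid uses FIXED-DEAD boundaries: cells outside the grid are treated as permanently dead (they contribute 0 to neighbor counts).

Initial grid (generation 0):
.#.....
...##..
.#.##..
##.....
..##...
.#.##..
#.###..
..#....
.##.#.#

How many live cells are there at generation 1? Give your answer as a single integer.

Simulating step by step:
Generation 0 (given above): 22 live cells
Generation 1: 29 live cells
.#.....
...##..
##.##..
##..#..
#.###..
.#.##..
#.###..
..#.##.
.####.#
Population at generation 1: 29

Answer: 29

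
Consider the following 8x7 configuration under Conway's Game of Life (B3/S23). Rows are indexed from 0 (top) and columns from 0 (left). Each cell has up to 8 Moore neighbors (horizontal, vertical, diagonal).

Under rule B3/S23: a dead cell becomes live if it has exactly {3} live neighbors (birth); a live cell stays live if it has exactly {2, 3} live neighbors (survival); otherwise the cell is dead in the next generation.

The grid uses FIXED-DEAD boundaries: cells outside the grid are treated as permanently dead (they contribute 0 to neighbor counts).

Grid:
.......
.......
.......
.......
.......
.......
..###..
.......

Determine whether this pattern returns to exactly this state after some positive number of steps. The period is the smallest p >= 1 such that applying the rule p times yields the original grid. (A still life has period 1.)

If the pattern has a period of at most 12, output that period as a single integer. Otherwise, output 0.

Simulating and comparing each generation to the original:
Gen 0 (original, given above): 3 live cells
Gen 1: 3 live cells, differs from original
Gen 2: 3 live cells, MATCHES original -> period = 2

Answer: 2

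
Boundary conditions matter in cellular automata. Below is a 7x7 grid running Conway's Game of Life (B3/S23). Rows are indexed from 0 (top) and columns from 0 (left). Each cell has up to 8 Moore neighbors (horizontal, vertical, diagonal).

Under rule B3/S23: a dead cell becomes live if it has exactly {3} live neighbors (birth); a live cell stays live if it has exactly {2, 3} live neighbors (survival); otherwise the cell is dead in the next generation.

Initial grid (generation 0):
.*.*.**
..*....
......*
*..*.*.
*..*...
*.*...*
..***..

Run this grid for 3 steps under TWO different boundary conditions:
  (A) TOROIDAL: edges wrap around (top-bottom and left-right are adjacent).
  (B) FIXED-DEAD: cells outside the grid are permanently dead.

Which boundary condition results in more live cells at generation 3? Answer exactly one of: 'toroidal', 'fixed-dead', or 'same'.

Under TOROIDAL boundary, generation 3:
...*...
..*.**.
..*.*..
..*****
..*.*..
..*.*..
.......
Population = 15

Under FIXED-DEAD boundary, generation 3:
.......
.......
.......
...**..
....**.
....**.
..**...
Population = 8

Comparison: toroidal=15, fixed-dead=8 -> toroidal

Answer: toroidal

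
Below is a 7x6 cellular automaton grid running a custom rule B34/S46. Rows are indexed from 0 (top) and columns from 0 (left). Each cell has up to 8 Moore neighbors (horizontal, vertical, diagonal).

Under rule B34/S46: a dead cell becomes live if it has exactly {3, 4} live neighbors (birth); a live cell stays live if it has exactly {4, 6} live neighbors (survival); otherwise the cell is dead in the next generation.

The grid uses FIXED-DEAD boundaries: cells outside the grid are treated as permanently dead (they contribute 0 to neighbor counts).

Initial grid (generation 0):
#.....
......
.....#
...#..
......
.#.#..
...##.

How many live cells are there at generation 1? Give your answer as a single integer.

Answer: 4

Derivation:
Simulating step by step:
Generation 0 (given above): 7 live cells
Generation 1: 4 live cells
......
......
......
......
..#...
..#.#.
..#...
Population at generation 1: 4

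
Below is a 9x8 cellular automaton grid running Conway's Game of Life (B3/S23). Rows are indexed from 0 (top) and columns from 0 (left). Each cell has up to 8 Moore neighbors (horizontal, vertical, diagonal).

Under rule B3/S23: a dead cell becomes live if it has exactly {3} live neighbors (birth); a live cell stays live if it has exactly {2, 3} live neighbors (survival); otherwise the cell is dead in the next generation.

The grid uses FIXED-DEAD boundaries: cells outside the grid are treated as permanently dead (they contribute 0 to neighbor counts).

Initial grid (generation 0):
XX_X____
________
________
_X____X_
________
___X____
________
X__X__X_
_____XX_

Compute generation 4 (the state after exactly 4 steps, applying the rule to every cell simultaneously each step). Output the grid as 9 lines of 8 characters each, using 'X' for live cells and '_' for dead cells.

Simulating step by step:
Generation 0 (given above): 11 live cells
Generation 1: 4 live cells
________
________
________
________
________
________
________
_____XX_
_____XX_
Generation 2: 4 live cells
________
________
________
________
________
________
________
_____XX_
_____XX_
Generation 3: 4 live cells
________
________
________
________
________
________
________
_____XX_
_____XX_
Generation 4: 4 live cells
(generation 4 grid is the final answer)

Answer: ________
________
________
________
________
________
________
_____XX_
_____XX_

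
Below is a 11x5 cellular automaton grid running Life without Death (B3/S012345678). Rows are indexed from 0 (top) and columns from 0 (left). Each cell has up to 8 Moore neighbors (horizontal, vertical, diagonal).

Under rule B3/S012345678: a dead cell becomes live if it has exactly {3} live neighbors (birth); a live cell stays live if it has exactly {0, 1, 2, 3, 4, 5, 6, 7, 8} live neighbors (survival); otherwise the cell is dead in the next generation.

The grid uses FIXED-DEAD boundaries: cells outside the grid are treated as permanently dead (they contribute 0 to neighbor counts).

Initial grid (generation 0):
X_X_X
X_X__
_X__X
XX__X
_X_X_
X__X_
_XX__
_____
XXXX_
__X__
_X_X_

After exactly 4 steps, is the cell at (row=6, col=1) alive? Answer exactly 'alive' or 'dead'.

Answer: alive

Derivation:
Simulating step by step:
Generation 0 (given above): 23 live cells
Generation 1: 32 live cells
X_XXX
X_X__
_XXXX
XX_XX
_X_XX
X__X_
_XX__
X__X_
XXXX_
X_X__
_XXX_
Generation 2: 35 live cells
X_XXX
X_X__
_XXXX
XX_XX
_X_XX
X__XX
XXXX_
X__X_
XXXX_
X_X__
_XXX_
Generation 3: 36 live cells
X_XXX
X_X__
_XXXX
XX_XX
_X_XX
X__XX
XXXX_
X__XX
XXXX_
X_X__
_XXX_
Generation 4: 37 live cells
X_XXX
X_X__
_XXXX
XX_XX
_X_XX
X__XX
XXXX_
X__XX
XXXXX
X_X__
_XXX_

Cell (6,1) at generation 4: 1 -> alive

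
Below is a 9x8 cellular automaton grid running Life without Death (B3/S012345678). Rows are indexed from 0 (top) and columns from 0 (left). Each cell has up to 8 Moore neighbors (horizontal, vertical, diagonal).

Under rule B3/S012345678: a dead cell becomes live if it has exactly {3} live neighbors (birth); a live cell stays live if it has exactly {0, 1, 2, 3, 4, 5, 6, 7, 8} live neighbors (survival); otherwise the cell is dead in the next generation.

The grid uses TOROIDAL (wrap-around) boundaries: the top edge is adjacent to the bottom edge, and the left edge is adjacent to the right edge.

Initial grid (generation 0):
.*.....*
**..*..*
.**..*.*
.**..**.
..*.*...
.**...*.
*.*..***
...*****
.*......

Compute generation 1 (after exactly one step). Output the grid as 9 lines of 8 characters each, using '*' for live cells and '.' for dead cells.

Answer: .**....*
**..*..*
.*****.*
***.***.
..*.*.*.
***...*.
*.*..***
.*******
.**.**.*

Derivation:
Simulating step by step:
Generation 0 (given above): 30 live cells
Generation 1: 43 live cells
(generation 1 grid is the final answer)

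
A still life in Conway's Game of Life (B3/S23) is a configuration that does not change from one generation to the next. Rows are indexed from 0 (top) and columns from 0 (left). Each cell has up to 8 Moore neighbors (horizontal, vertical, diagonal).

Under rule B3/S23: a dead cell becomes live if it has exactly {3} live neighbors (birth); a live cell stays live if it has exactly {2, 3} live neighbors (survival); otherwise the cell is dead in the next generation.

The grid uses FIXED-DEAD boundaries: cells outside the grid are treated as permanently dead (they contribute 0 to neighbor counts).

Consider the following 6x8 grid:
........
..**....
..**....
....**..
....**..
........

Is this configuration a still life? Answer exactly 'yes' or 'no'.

Compute generation 1 and compare to generation 0 (given above):
Generation 1:
........
..**....
..*.....
.....*..
....**..
........
Cell (2,3) differs: gen0=1 vs gen1=0 -> NOT a still life.

Answer: no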